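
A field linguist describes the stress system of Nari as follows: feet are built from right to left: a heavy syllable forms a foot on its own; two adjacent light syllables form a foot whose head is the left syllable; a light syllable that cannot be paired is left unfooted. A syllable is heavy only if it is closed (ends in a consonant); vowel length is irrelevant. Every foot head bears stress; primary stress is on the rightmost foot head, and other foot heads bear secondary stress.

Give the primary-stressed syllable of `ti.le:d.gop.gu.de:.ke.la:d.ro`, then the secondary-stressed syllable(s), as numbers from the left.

Weights: 1 ti L, 2 le:d H, 3 gop H, 4 gu L, 5 de: L, 6 ke L, 7 la:d H, 8 ro L.
Parse right to left (heavy = foot alone; LL = one foot; stranded L unfooted): ti (ˈle:d) (ˈgop) gu (ˈde:.ke) (ˈla:d) ro.
Foot heads: 2, 3, 5, 7.
Primary stress on the rightmost head = syllable 7.
Secondary stress on 2, 3, 5: ti.ˌle:d.ˌgop.gu.ˌde:.ke.ˈla:d.ro.

primary 7, secondary 2, 3, 5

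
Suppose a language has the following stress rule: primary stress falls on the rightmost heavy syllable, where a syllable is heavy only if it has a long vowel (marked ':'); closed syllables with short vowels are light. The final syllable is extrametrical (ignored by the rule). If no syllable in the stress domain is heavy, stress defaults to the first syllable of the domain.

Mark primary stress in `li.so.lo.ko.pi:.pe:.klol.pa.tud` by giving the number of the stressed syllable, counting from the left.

The final syllable (9, tud) is extrametrical; the stress domain is syllables 1–8.
Weights: 1 li L, 2 so L, 3 lo L, 4 ko L, 5 pi: H, 6 pe: H, 7 klol L, 8 pa L.
Heavy syllables in the domain: 5, 6. The rightmost is syllable 6 (pe:).
Primary stress: syllable 6 → li.so.lo.ko.pi:.ˈpe:.klol.pa.tud.

6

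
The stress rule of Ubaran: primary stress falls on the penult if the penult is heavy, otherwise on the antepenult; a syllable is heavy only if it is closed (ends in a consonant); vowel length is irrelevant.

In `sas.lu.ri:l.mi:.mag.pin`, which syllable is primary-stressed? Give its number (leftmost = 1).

5

Weights: 4 mi: L, 5 mag H, 6 pin H.
The penult (syllable 5, mag) is heavy, so it takes stress.
Primary stress: syllable 5 → sas.lu.ri:l.mi:.ˈmag.pin.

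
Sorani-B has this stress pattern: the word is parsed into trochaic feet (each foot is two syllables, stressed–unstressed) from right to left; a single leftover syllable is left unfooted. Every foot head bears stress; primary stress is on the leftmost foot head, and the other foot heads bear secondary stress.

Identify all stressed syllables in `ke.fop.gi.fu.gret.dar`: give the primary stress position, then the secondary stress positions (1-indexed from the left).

primary 1, secondary 3, 5

Parse right to left into trochaic (ˈσσ) feet: (ˈke.fop) (ˈgi.fu) (ˈgret.dar).
Foot heads (stressed positions): 1, 3, 5.
End Rule Leftmost: primary stress on the leftmost head = syllable 1.
Secondary stress on 3, 5: ˈke.fop.ˌgi.fu.ˌgret.dar.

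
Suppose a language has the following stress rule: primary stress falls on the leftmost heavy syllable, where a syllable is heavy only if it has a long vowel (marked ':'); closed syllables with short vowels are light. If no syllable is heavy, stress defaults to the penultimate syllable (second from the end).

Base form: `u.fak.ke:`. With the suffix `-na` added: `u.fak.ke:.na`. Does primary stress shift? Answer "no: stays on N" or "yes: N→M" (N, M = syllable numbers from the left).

no: stays on 3

Base `u.fak.ke:` (3 syllables):
  Weights: 1 u L, 2 fak L, 3 ke: H.
  Heavy syllables in the domain: 3. The leftmost is syllable 3 (ke:).
  → primary stress on syllable 3.
Suffixed `u.fak.ke:.na` (4 syllables):
  Weights: 1 u L, 2 fak L, 3 ke: H, 4 na L.
  Heavy syllables in the domain: 3. The leftmost is syllable 3 (ke:).
  → primary stress on syllable 3.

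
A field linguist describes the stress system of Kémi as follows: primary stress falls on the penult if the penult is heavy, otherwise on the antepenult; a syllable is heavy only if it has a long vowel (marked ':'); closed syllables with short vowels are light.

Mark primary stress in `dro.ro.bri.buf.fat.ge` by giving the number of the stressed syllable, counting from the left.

Weights: 4 buf L, 5 fat L, 6 ge L.
The penult (syllable 5, fat) is light, so stress falls on the antepenult (syllable 4, buf).
Primary stress: syllable 4 → dro.ro.bri.ˈbuf.fat.ge.

4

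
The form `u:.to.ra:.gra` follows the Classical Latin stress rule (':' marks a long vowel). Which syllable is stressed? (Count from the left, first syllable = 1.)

3

Classical Latin: stress the penult if heavy (long vowel or closed), else the antepenult.
Weights: 2 to L, 3 ra: H, 4 gra L.
The penult (syllable 3, ra:) is heavy, so it takes stress.
Stress on syllable 3: u:.to.ˈra:.gra.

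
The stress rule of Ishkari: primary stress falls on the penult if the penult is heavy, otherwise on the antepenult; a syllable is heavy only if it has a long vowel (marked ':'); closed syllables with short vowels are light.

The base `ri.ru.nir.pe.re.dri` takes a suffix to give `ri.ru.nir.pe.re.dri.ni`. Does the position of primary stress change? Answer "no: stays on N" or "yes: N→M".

yes: 4→5

Base `ri.ru.nir.pe.re.dri` (6 syllables):
  Weights: 4 pe L, 5 re L, 6 dri L.
  The penult (syllable 5, re) is light, so stress falls on the antepenult (syllable 4, pe).
  → primary stress on syllable 4.
Suffixed `ri.ru.nir.pe.re.dri.ni` (7 syllables):
  Weights: 5 re L, 6 dri L, 7 ni L.
  The penult (syllable 6, dri) is light, so stress falls on the antepenult (syllable 5, re).
  → primary stress on syllable 5.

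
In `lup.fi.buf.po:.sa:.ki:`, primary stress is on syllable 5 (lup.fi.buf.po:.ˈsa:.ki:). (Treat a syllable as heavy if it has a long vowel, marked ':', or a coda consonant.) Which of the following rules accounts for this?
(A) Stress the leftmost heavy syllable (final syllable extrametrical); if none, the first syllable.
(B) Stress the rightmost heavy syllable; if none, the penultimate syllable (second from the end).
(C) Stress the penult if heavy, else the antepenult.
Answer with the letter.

Rule A → syllable 1 (observed: 5).
Rule B → syllable 6 (observed: 5).
Rule C → syllable 5 ✓.

C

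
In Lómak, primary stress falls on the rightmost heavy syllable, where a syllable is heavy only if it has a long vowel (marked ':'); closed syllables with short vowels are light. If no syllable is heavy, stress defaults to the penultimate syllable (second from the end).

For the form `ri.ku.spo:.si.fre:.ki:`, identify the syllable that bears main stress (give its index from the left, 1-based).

6

Weights: 1 ri L, 2 ku L, 3 spo: H, 4 si L, 5 fre: H, 6 ki: H.
Heavy syllables in the domain: 3, 5, 6. The rightmost is syllable 6 (ki:).
Primary stress: syllable 6 → ri.ku.spo:.si.fre:.ˈki:.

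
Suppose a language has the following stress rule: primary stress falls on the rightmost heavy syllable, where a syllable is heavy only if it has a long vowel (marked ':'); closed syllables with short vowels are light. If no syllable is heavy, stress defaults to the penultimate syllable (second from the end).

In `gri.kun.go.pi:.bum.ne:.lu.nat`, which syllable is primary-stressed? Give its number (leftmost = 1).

6

Weights: 1 gri L, 2 kun L, 3 go L, 4 pi: H, 5 bum L, 6 ne: H, 7 lu L, 8 nat L.
Heavy syllables in the domain: 4, 6. The rightmost is syllable 6 (ne:).
Primary stress: syllable 6 → gri.kun.go.pi:.bum.ˈne:.lu.nat.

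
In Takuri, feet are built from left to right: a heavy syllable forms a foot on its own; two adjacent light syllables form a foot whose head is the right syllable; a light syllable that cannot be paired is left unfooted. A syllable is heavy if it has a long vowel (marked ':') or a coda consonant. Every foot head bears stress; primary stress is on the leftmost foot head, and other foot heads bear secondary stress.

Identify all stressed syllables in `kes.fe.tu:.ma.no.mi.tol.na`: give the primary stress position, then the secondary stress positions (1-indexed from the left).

primary 1, secondary 3, 5, 7

Weights: 1 kes H, 2 fe L, 3 tu: H, 4 ma L, 5 no L, 6 mi L, 7 tol H, 8 na L.
Parse left to right (heavy = foot alone; LL = one foot; stranded L unfooted): (ˈkes) fe (ˈtu:) (ma.ˈno) mi (ˈtol) na.
Foot heads: 1, 3, 5, 7.
Primary stress on the leftmost head = syllable 1.
Secondary stress on 3, 5, 7: ˈkes.fe.ˌtu:.ma.ˌno.mi.ˌtol.na.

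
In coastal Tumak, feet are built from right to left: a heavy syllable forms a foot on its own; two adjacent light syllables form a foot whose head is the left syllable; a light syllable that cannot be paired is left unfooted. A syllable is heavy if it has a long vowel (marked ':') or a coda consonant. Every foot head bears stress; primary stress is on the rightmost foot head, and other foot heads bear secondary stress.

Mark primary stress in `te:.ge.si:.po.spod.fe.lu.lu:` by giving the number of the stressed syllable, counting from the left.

Weights: 1 te: H, 2 ge L, 3 si: H, 4 po L, 5 spod H, 6 fe L, 7 lu L, 8 lu: H.
Parse right to left (heavy = foot alone; LL = one foot; stranded L unfooted): (ˈte:) ge (ˈsi:) po (ˈspod) (ˈfe.lu) (ˈlu:).
Foot heads: 1, 3, 5, 6, 8.
Primary stress on the rightmost head = syllable 8.
Primary stress: syllable 8 → te:.ge.si:.po.spod.fe.lu.ˈlu:.

8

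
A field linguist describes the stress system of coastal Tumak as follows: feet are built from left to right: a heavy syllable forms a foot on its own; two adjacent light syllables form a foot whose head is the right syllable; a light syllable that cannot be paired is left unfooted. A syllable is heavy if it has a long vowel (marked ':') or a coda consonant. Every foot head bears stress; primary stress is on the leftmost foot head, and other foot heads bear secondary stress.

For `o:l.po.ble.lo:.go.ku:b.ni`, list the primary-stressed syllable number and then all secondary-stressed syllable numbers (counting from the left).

Weights: 1 o:l H, 2 po L, 3 ble L, 4 lo: H, 5 go L, 6 ku:b H, 7 ni L.
Parse left to right (heavy = foot alone; LL = one foot; stranded L unfooted): (ˈo:l) (po.ˈble) (ˈlo:) go (ˈku:b) ni.
Foot heads: 1, 3, 4, 6.
Primary stress on the leftmost head = syllable 1.
Secondary stress on 3, 4, 6: ˈo:l.po.ˌble.ˌlo:.go.ˌku:b.ni.

primary 1, secondary 3, 4, 6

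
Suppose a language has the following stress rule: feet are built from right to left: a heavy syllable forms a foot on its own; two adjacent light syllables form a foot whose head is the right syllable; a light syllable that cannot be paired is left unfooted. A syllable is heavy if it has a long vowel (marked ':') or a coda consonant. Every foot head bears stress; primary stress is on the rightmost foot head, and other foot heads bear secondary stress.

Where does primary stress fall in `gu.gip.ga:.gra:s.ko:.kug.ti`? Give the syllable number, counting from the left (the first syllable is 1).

Weights: 1 gu L, 2 gip H, 3 ga: H, 4 gra:s H, 5 ko: H, 6 kug H, 7 ti L.
Parse right to left (heavy = foot alone; LL = one foot; stranded L unfooted): gu (ˈgip) (ˈga:) (ˈgra:s) (ˈko:) (ˈkug) ti.
Foot heads: 2, 3, 4, 5, 6.
Primary stress on the rightmost head = syllable 6.
Primary stress: syllable 6 → gu.gip.ga:.gra:s.ko:.ˈkug.ti.

6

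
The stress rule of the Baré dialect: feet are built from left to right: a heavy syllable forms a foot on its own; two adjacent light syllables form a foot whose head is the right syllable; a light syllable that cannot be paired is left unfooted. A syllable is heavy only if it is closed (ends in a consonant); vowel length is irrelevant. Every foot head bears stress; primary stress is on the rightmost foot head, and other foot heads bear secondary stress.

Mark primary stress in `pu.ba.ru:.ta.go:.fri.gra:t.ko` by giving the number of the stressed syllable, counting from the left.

Weights: 1 pu L, 2 ba L, 3 ru: L, 4 ta L, 5 go: L, 6 fri L, 7 gra:t H, 8 ko L.
Parse left to right (heavy = foot alone; LL = one foot; stranded L unfooted): (pu.ˈba) (ru:.ˈta) (go:.ˈfri) (ˈgra:t) ko.
Foot heads: 2, 4, 6, 7.
Primary stress on the rightmost head = syllable 7.
Primary stress: syllable 7 → pu.ba.ru:.ta.go:.fri.ˈgra:t.ko.

7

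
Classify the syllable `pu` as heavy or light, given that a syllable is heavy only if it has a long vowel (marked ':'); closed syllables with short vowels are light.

light

`pu`: short vowel, open (no coda). Short vowel → light.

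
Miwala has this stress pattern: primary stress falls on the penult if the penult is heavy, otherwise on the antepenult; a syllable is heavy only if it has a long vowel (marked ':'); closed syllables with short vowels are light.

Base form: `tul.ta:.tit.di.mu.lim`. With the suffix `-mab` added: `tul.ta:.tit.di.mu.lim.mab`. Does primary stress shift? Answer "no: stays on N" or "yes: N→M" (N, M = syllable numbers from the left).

Base `tul.ta:.tit.di.mu.lim` (6 syllables):
  Weights: 4 di L, 5 mu L, 6 lim L.
  The penult (syllable 5, mu) is light, so stress falls on the antepenult (syllable 4, di).
  → primary stress on syllable 4.
Suffixed `tul.ta:.tit.di.mu.lim.mab` (7 syllables):
  Weights: 5 mu L, 6 lim L, 7 mab L.
  The penult (syllable 6, lim) is light, so stress falls on the antepenult (syllable 5, mu).
  → primary stress on syllable 5.

yes: 4→5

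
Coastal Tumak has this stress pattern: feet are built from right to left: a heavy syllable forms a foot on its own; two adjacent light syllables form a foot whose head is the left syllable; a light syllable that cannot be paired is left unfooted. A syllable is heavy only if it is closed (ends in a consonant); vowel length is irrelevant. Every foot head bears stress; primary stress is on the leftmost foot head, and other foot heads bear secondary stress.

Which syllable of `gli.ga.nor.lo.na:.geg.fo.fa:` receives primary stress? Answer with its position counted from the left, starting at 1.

Weights: 1 gli L, 2 ga L, 3 nor H, 4 lo L, 5 na: L, 6 geg H, 7 fo L, 8 fa: L.
Parse right to left (heavy = foot alone; LL = one foot; stranded L unfooted): (ˈgli.ga) (ˈnor) (ˈlo.na:) (ˈgeg) (ˈfo.fa:).
Foot heads: 1, 3, 4, 6, 7.
Primary stress on the leftmost head = syllable 1.
Primary stress: syllable 1 → ˈgli.ga.nor.lo.na:.geg.fo.fa:.

1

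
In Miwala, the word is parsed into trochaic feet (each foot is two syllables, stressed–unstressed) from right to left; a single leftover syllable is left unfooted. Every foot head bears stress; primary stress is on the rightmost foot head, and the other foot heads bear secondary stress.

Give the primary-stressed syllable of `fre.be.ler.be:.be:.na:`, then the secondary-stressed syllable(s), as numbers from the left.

primary 5, secondary 1, 3

Parse right to left into trochaic (ˈσσ) feet: (ˈfre.be) (ˈler.be:) (ˈbe:.na:).
Foot heads (stressed positions): 1, 3, 5.
End Rule Rightmost: primary stress on the rightmost head = syllable 5.
Secondary stress on 1, 3: ˌfre.be.ˌler.be:.ˈbe:.na:.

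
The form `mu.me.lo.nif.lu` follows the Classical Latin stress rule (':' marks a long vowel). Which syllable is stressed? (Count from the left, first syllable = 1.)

Classical Latin: stress the penult if heavy (long vowel or closed), else the antepenult.
Weights: 3 lo L, 4 nif H, 5 lu L.
The penult (syllable 4, nif) is heavy, so it takes stress.
Stress on syllable 4: mu.me.lo.ˈnif.lu.

4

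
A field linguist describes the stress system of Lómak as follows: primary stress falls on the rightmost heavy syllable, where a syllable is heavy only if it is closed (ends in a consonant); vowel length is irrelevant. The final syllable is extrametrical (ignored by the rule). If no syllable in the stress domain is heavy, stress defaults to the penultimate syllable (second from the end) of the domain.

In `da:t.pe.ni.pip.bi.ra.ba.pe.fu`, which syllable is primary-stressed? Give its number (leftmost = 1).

4

The final syllable (9, fu) is extrametrical; the stress domain is syllables 1–8.
Weights: 1 da:t H, 2 pe L, 3 ni L, 4 pip H, 5 bi L, 6 ra L, 7 ba L, 8 pe L.
Heavy syllables in the domain: 1, 4. The rightmost is syllable 4 (pip).
Primary stress: syllable 4 → da:t.pe.ni.ˈpip.bi.ra.ba.pe.fu.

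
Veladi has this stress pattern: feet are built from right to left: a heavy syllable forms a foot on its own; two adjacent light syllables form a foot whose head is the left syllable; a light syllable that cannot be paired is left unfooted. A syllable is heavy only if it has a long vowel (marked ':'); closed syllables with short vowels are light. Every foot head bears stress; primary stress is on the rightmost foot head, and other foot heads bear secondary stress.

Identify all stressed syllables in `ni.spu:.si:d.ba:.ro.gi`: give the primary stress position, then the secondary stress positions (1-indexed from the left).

Weights: 1 ni L, 2 spu: H, 3 si:d H, 4 ba: H, 5 ro L, 6 gi L.
Parse right to left (heavy = foot alone; LL = one foot; stranded L unfooted): ni (ˈspu:) (ˈsi:d) (ˈba:) (ˈro.gi).
Foot heads: 2, 3, 4, 5.
Primary stress on the rightmost head = syllable 5.
Secondary stress on 2, 3, 4: ni.ˌspu:.ˌsi:d.ˌba:.ˈro.gi.

primary 5, secondary 2, 3, 4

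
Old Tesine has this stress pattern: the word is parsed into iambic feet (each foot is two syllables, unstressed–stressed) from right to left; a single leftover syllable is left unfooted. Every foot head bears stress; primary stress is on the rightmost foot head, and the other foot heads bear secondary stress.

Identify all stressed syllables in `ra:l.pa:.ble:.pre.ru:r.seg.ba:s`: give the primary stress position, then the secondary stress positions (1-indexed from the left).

Parse right to left into iambic (σˈσ) feet: ra:l (pa:.ˈble:) (pre.ˈru:r) (seg.ˈba:s). Syllable 1 is left unfooted.
Foot heads (stressed positions): 3, 5, 7.
End Rule Rightmost: primary stress on the rightmost head = syllable 7.
Secondary stress on 3, 5: ra:l.pa:.ˌble:.pre.ˌru:r.seg.ˈba:s.

primary 7, secondary 3, 5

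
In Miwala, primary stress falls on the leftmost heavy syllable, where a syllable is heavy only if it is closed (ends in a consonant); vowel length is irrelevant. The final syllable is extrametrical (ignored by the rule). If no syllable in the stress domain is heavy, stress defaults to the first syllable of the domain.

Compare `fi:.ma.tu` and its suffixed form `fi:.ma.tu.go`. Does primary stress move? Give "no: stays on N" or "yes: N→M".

Base `fi:.ma.tu` (3 syllables):
  The final syllable (3, tu) is extrametrical; the stress domain is syllables 1–2.
  Weights: 1 fi: L, 2 ma L.
  No heavy syllable in the domain; default to the first syllable of the domain = syllable 1.
  → primary stress on syllable 1.
Suffixed `fi:.ma.tu.go` (4 syllables):
  The final syllable (4, go) is extrametrical; the stress domain is syllables 1–3.
  Weights: 1 fi: L, 2 ma L, 3 tu L.
  No heavy syllable in the domain; default to the first syllable of the domain = syllable 1.
  → primary stress on syllable 1.

no: stays on 1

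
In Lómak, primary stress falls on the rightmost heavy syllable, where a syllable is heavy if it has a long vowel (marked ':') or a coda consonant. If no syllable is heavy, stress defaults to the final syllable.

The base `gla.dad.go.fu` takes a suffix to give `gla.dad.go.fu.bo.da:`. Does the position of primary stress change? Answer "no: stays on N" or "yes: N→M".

yes: 2→6

Base `gla.dad.go.fu` (4 syllables):
  Weights: 1 gla L, 2 dad H, 3 go L, 4 fu L.
  Heavy syllables in the domain: 2. The rightmost is syllable 2 (dad).
  → primary stress on syllable 2.
Suffixed `gla.dad.go.fu.bo.da:` (6 syllables):
  Weights: 1 gla L, 2 dad H, 3 go L, 4 fu L, 5 bo L, 6 da: H.
  Heavy syllables in the domain: 2, 6. The rightmost is syllable 6 (da:).
  → primary stress on syllable 6.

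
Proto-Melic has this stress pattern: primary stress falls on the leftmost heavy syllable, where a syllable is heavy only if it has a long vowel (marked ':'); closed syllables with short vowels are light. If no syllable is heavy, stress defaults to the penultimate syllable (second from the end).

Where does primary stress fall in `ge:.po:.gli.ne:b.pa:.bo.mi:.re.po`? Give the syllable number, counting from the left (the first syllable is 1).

Weights: 1 ge: H, 2 po: H, 3 gli L, 4 ne:b H, 5 pa: H, 6 bo L, 7 mi: H, 8 re L, 9 po L.
Heavy syllables in the domain: 1, 2, 4, 5, 7. The leftmost is syllable 1 (ge:).
Primary stress: syllable 1 → ˈge:.po:.gli.ne:b.pa:.bo.mi:.re.po.

1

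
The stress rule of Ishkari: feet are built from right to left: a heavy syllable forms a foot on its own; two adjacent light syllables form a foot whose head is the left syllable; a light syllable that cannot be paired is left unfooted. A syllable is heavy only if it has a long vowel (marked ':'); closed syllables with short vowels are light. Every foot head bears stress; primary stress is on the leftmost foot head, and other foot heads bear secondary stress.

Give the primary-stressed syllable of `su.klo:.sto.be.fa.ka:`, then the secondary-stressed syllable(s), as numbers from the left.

primary 2, secondary 4, 6

Weights: 1 su L, 2 klo: H, 3 sto L, 4 be L, 5 fa L, 6 ka: H.
Parse right to left (heavy = foot alone; LL = one foot; stranded L unfooted): su (ˈklo:) sto (ˈbe.fa) (ˈka:).
Foot heads: 2, 4, 6.
Primary stress on the leftmost head = syllable 2.
Secondary stress on 4, 6: su.ˈklo:.sto.ˌbe.fa.ˌka:.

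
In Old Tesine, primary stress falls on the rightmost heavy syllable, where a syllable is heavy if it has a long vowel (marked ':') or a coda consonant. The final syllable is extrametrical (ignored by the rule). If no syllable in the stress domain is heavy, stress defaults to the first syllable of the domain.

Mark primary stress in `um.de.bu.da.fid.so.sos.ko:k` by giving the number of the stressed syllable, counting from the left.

The final syllable (8, ko:k) is extrametrical; the stress domain is syllables 1–7.
Weights: 1 um H, 2 de L, 3 bu L, 4 da L, 5 fid H, 6 so L, 7 sos H.
Heavy syllables in the domain: 1, 5, 7. The rightmost is syllable 7 (sos).
Primary stress: syllable 7 → um.de.bu.da.fid.so.ˈsos.ko:k.

7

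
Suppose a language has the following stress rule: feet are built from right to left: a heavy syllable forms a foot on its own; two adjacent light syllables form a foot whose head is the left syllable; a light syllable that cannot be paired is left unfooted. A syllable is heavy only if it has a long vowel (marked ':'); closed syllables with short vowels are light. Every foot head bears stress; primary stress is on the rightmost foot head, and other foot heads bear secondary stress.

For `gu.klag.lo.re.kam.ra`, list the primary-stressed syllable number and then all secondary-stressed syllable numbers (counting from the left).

Weights: 1 gu L, 2 klag L, 3 lo L, 4 re L, 5 kam L, 6 ra L.
Parse right to left (heavy = foot alone; LL = one foot; stranded L unfooted): (ˈgu.klag) (ˈlo.re) (ˈkam.ra).
Foot heads: 1, 3, 5.
Primary stress on the rightmost head = syllable 5.
Secondary stress on 1, 3: ˌgu.klag.ˌlo.re.ˈkam.ra.

primary 5, secondary 1, 3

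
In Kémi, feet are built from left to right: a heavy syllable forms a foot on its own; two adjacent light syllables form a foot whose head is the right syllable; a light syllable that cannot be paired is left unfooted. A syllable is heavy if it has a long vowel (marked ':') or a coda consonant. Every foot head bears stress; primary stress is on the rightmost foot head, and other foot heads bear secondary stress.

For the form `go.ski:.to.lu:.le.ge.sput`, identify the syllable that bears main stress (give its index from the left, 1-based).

7

Weights: 1 go L, 2 ski: H, 3 to L, 4 lu: H, 5 le L, 6 ge L, 7 sput H.
Parse left to right (heavy = foot alone; LL = one foot; stranded L unfooted): go (ˈski:) to (ˈlu:) (le.ˈge) (ˈsput).
Foot heads: 2, 4, 6, 7.
Primary stress on the rightmost head = syllable 7.
Primary stress: syllable 7 → go.ski:.to.lu:.le.ge.ˈsput.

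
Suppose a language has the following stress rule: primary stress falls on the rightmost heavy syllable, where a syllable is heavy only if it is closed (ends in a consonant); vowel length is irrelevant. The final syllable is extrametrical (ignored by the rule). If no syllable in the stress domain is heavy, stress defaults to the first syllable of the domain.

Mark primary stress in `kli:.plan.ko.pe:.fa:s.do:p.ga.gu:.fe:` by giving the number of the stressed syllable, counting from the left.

The final syllable (9, fe:) is extrametrical; the stress domain is syllables 1–8.
Weights: 1 kli: L, 2 plan H, 3 ko L, 4 pe: L, 5 fa:s H, 6 do:p H, 7 ga L, 8 gu: L.
Heavy syllables in the domain: 2, 5, 6. The rightmost is syllable 6 (do:p).
Primary stress: syllable 6 → kli:.plan.ko.pe:.fa:s.ˈdo:p.ga.gu:.fe:.

6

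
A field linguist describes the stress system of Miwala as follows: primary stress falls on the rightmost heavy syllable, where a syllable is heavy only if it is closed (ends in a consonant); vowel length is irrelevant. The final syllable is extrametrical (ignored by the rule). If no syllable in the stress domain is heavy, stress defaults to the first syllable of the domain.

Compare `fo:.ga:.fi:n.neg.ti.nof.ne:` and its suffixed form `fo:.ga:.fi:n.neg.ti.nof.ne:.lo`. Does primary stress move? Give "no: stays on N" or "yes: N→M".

Base `fo:.ga:.fi:n.neg.ti.nof.ne:` (7 syllables):
  The final syllable (7, ne:) is extrametrical; the stress domain is syllables 1–6.
  Weights: 1 fo: L, 2 ga: L, 3 fi:n H, 4 neg H, 5 ti L, 6 nof H.
  Heavy syllables in the domain: 3, 4, 6. The rightmost is syllable 6 (nof).
  → primary stress on syllable 6.
Suffixed `fo:.ga:.fi:n.neg.ti.nof.ne:.lo` (8 syllables):
  The final syllable (8, lo) is extrametrical; the stress domain is syllables 1–7.
  Weights: 1 fo: L, 2 ga: L, 3 fi:n H, 4 neg H, 5 ti L, 6 nof H, 7 ne: L.
  Heavy syllables in the domain: 3, 4, 6. The rightmost is syllable 6 (nof).
  → primary stress on syllable 6.

no: stays on 6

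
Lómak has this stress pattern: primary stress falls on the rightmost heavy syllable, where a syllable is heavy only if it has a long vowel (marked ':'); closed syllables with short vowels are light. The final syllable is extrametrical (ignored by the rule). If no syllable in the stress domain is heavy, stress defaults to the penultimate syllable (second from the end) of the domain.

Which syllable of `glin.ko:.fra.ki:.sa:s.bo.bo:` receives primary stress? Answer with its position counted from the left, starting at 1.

5

The final syllable (7, bo:) is extrametrical; the stress domain is syllables 1–6.
Weights: 1 glin L, 2 ko: H, 3 fra L, 4 ki: H, 5 sa:s H, 6 bo L.
Heavy syllables in the domain: 2, 4, 5. The rightmost is syllable 5 (sa:s).
Primary stress: syllable 5 → glin.ko:.fra.ki:.ˈsa:s.bo.bo:.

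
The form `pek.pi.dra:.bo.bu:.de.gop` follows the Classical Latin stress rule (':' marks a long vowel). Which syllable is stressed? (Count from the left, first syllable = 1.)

5

Classical Latin: stress the penult if heavy (long vowel or closed), else the antepenult.
Weights: 5 bu: H, 6 de L, 7 gop H.
The penult (syllable 6, de) is light, so stress falls on the antepenult (syllable 5, bu:).
Stress on syllable 5: pek.pi.dra:.bo.ˈbu:.de.gop.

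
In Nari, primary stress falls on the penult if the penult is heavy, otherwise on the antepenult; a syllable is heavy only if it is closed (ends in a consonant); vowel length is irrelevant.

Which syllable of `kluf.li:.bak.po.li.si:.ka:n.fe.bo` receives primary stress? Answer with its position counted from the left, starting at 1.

7

Weights: 7 ka:n H, 8 fe L, 9 bo L.
The penult (syllable 8, fe) is light, so stress falls on the antepenult (syllable 7, ka:n).
Primary stress: syllable 7 → kluf.li:.bak.po.li.si:.ˈka:n.fe.bo.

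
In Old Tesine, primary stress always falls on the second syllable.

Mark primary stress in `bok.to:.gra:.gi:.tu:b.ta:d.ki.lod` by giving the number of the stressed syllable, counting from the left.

2

The word has 8 syllables; the second syllable is syllable 2 (to:).
Primary stress: syllable 2 → bok.ˈto:.gra:.gi:.tu:b.ta:d.ki.lod.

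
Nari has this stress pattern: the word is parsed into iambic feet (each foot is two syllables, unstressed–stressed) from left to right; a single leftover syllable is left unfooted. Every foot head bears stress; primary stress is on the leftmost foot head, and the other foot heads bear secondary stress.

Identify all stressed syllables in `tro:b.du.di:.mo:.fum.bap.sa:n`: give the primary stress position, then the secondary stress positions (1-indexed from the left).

Parse left to right into iambic (σˈσ) feet: (tro:b.ˈdu) (di:.ˈmo:) (fum.ˈbap) sa:n. Syllable 7 is left unfooted.
Foot heads (stressed positions): 2, 4, 6.
End Rule Leftmost: primary stress on the leftmost head = syllable 2.
Secondary stress on 4, 6: tro:b.ˈdu.di:.ˌmo:.fum.ˌbap.sa:n.

primary 2, secondary 4, 6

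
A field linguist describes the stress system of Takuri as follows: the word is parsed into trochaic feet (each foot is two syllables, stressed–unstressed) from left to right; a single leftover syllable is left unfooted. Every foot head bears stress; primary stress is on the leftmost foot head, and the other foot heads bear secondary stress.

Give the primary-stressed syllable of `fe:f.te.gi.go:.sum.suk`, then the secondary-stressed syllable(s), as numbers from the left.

Parse left to right into trochaic (ˈσσ) feet: (ˈfe:f.te) (ˈgi.go:) (ˈsum.suk).
Foot heads (stressed positions): 1, 3, 5.
End Rule Leftmost: primary stress on the leftmost head = syllable 1.
Secondary stress on 3, 5: ˈfe:f.te.ˌgi.go:.ˌsum.suk.

primary 1, secondary 3, 5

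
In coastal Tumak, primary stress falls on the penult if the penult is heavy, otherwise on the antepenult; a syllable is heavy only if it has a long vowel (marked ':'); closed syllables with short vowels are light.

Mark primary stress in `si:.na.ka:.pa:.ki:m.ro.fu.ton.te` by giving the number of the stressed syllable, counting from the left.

7

Weights: 7 fu L, 8 ton L, 9 te L.
The penult (syllable 8, ton) is light, so stress falls on the antepenult (syllable 7, fu).
Primary stress: syllable 7 → si:.na.ka:.pa:.ki:m.ro.ˈfu.ton.te.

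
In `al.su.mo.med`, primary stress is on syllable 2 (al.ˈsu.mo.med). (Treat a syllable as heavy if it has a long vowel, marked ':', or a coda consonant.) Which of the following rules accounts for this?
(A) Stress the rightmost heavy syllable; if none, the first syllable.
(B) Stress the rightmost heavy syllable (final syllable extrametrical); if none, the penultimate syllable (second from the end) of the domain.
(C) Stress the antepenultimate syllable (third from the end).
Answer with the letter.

Rule A → syllable 4 (observed: 2).
Rule B → syllable 1 (observed: 2).
Rule C → syllable 2 ✓.

C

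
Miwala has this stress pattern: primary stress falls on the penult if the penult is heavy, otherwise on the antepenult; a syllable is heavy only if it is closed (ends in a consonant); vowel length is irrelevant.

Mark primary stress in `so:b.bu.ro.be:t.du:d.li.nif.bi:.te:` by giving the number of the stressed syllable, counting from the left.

Weights: 7 nif H, 8 bi: L, 9 te: L.
The penult (syllable 8, bi:) is light, so stress falls on the antepenult (syllable 7, nif).
Primary stress: syllable 7 → so:b.bu.ro.be:t.du:d.li.ˈnif.bi:.te:.

7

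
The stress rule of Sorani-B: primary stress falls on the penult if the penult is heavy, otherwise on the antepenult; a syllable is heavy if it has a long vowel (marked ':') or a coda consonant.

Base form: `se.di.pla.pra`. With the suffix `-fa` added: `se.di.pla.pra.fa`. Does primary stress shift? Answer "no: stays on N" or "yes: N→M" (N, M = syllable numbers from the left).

yes: 2→3

Base `se.di.pla.pra` (4 syllables):
  Weights: 2 di L, 3 pla L, 4 pra L.
  The penult (syllable 3, pla) is light, so stress falls on the antepenult (syllable 2, di).
  → primary stress on syllable 2.
Suffixed `se.di.pla.pra.fa` (5 syllables):
  Weights: 3 pla L, 4 pra L, 5 fa L.
  The penult (syllable 4, pra) is light, so stress falls on the antepenult (syllable 3, pla).
  → primary stress on syllable 3.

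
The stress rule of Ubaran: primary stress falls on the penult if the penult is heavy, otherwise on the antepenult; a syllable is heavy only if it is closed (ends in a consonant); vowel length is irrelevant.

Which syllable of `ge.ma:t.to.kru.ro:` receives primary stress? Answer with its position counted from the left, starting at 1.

Weights: 3 to L, 4 kru L, 5 ro: L.
The penult (syllable 4, kru) is light, so stress falls on the antepenult (syllable 3, to).
Primary stress: syllable 3 → ge.ma:t.ˈto.kru.ro:.

3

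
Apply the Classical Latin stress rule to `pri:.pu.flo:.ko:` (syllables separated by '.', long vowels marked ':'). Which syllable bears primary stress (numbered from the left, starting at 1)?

Classical Latin: stress the penult if heavy (long vowel or closed), else the antepenult.
Weights: 2 pu L, 3 flo: H, 4 ko: H.
The penult (syllable 3, flo:) is heavy, so it takes stress.
Stress on syllable 3: pri:.pu.ˈflo:.ko:.

3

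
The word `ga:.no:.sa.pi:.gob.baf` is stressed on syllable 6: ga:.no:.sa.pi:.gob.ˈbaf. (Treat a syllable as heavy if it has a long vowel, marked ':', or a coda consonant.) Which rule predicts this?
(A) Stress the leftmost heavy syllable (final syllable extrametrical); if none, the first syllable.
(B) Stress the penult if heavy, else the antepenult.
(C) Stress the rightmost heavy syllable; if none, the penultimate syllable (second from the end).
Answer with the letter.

Rule A → syllable 1 (observed: 6).
Rule B → syllable 5 (observed: 6).
Rule C → syllable 6 ✓.

C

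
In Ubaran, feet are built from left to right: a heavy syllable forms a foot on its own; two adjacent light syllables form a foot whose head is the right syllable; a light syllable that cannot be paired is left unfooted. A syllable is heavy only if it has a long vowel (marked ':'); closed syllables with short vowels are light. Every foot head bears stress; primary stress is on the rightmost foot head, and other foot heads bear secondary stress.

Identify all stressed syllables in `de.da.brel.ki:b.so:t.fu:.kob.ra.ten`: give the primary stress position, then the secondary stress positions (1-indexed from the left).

primary 8, secondary 2, 4, 5, 6

Weights: 1 de L, 2 da L, 3 brel L, 4 ki:b H, 5 so:t H, 6 fu: H, 7 kob L, 8 ra L, 9 ten L.
Parse left to right (heavy = foot alone; LL = one foot; stranded L unfooted): (de.ˈda) brel (ˈki:b) (ˈso:t) (ˈfu:) (kob.ˈra) ten.
Foot heads: 2, 4, 5, 6, 8.
Primary stress on the rightmost head = syllable 8.
Secondary stress on 2, 4, 5, 6: de.ˌda.brel.ˌki:b.ˌso:t.ˌfu:.kob.ˈra.ten.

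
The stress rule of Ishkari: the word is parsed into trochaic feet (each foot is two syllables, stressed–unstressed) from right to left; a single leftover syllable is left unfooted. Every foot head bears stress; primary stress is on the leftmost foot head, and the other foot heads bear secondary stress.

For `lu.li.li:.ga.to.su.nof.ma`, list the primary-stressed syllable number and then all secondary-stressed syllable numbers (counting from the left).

primary 1, secondary 3, 5, 7

Parse right to left into trochaic (ˈσσ) feet: (ˈlu.li) (ˈli:.ga) (ˈto.su) (ˈnof.ma).
Foot heads (stressed positions): 1, 3, 5, 7.
End Rule Leftmost: primary stress on the leftmost head = syllable 1.
Secondary stress on 3, 5, 7: ˈlu.li.ˌli:.ga.ˌto.su.ˌnof.ma.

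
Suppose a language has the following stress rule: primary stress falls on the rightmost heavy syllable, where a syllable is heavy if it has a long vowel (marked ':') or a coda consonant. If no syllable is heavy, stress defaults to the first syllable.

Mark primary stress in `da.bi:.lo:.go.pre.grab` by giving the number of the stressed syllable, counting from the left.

Weights: 1 da L, 2 bi: H, 3 lo: H, 4 go L, 5 pre L, 6 grab H.
Heavy syllables in the domain: 2, 3, 6. The rightmost is syllable 6 (grab).
Primary stress: syllable 6 → da.bi:.lo:.go.pre.ˈgrab.

6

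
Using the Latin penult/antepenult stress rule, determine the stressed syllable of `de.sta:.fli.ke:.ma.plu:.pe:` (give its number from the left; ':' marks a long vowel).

6

Classical Latin: stress the penult if heavy (long vowel or closed), else the antepenult.
Weights: 5 ma L, 6 plu: H, 7 pe: H.
The penult (syllable 6, plu:) is heavy, so it takes stress.
Stress on syllable 6: de.sta:.fli.ke:.ma.ˈplu:.pe:.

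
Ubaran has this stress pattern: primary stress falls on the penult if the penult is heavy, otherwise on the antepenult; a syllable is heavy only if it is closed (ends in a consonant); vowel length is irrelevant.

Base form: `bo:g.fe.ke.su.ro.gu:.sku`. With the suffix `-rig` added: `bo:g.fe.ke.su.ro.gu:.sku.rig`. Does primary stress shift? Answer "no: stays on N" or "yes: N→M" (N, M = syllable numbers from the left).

Base `bo:g.fe.ke.su.ro.gu:.sku` (7 syllables):
  Weights: 5 ro L, 6 gu: L, 7 sku L.
  The penult (syllable 6, gu:) is light, so stress falls on the antepenult (syllable 5, ro).
  → primary stress on syllable 5.
Suffixed `bo:g.fe.ke.su.ro.gu:.sku.rig` (8 syllables):
  Weights: 6 gu: L, 7 sku L, 8 rig H.
  The penult (syllable 7, sku) is light, so stress falls on the antepenult (syllable 6, gu:).
  → primary stress on syllable 6.

yes: 5→6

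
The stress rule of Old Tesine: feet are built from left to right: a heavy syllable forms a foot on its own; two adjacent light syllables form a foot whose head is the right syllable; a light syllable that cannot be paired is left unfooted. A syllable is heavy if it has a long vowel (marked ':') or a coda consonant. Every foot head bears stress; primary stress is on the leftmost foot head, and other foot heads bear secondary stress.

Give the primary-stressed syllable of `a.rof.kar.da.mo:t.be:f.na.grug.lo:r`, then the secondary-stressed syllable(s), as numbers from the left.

Weights: 1 a L, 2 rof H, 3 kar H, 4 da L, 5 mo:t H, 6 be:f H, 7 na L, 8 grug H, 9 lo:r H.
Parse left to right (heavy = foot alone; LL = one foot; stranded L unfooted): a (ˈrof) (ˈkar) da (ˈmo:t) (ˈbe:f) na (ˈgrug) (ˈlo:r).
Foot heads: 2, 3, 5, 6, 8, 9.
Primary stress on the leftmost head = syllable 2.
Secondary stress on 3, 5, 6, 8, 9: a.ˈrof.ˌkar.da.ˌmo:t.ˌbe:f.na.ˌgrug.ˌlo:r.

primary 2, secondary 3, 5, 6, 8, 9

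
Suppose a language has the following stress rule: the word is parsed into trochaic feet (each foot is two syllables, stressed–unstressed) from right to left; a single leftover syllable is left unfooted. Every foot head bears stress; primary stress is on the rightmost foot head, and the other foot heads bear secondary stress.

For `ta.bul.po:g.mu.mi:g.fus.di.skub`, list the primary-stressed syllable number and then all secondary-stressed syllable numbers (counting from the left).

Parse right to left into trochaic (ˈσσ) feet: (ˈta.bul) (ˈpo:g.mu) (ˈmi:g.fus) (ˈdi.skub).
Foot heads (stressed positions): 1, 3, 5, 7.
End Rule Rightmost: primary stress on the rightmost head = syllable 7.
Secondary stress on 1, 3, 5: ˌta.bul.ˌpo:g.mu.ˌmi:g.fus.ˈdi.skub.

primary 7, secondary 1, 3, 5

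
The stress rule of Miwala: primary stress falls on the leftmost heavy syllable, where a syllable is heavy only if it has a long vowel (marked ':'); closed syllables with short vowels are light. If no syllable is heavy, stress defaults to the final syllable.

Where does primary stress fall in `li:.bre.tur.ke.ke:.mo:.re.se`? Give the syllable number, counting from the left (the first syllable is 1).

Weights: 1 li: H, 2 bre L, 3 tur L, 4 ke L, 5 ke: H, 6 mo: H, 7 re L, 8 se L.
Heavy syllables in the domain: 1, 5, 6. The leftmost is syllable 1 (li:).
Primary stress: syllable 1 → ˈli:.bre.tur.ke.ke:.mo:.re.se.

1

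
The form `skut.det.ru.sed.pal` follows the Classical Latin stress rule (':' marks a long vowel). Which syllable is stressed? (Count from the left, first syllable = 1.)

Classical Latin: stress the penult if heavy (long vowel or closed), else the antepenult.
Weights: 3 ru L, 4 sed H, 5 pal H.
The penult (syllable 4, sed) is heavy, so it takes stress.
Stress on syllable 4: skut.det.ru.ˈsed.pal.

4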